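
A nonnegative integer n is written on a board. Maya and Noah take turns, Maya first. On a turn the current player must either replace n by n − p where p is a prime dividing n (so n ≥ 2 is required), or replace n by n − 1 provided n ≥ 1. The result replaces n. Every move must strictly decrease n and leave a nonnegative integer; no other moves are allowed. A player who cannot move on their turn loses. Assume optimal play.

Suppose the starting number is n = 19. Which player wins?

Maya wins.

Use the standard recursion: the mover loses at a terminal position; elsewhere, the mover wins exactly when some move hands the opponent an L position.
n=0: no move → L
n=1: W (go to 0, an L position)
n=2: W (go to 0, an L position)
n=3: W (go to 0, an L position)
n=4: L (options 2(W), 3(W) are all W)
n=5: W (go to 0, an L position)
n=6: W (go to 4, an L position)
n=7: W (go to 0, an L position)
n=8: L (options 6(W), 7(W) are all W)
n=9: W (go to 8, an L position)
n=10: W (go to 8, an L position)
n=11: W (go to 0, an L position)
n=12: L (options 9(W), 10(W), 11(W) are all W)
n=13: W (go to 0, an L position)
n=14: W (go to 12, an L position)
n=15: W (go to 12, an L position)
n=16: L (options 14(W), 15(W) are all W)
n=17: W (go to 0, an L position)
n=18: W (go to 16, an L position)
n=19: W (go to 0, an L position)
From 19 Maya can move to 0, reaching an L position.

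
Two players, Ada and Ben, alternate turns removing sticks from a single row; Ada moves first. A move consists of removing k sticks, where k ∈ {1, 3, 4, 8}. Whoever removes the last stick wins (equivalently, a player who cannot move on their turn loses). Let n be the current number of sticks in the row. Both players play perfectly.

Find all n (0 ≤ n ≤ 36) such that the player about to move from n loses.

Label each position W (a win for the player to move) or L (a loss). A position with no legal move is L; any other position is W exactly when some move reaches an L, and L when every move reaches a W.
n=0: no move → L
n=1: reaches L-position 0 → W
n=2: only reaches 1(W), which is W → L
n=3: reaches L-position 2 → W
n=4: reaches L-position 0 → W
n=5: reaches L-position 2 → W
n=6: reaches L-position 2 → W
n=7: only reaches 6(W), 4(W), 3(W), all W → L
n=8: reaches L-position 7 → W
n=9: only reaches 8(W), 6(W), 5(W), 1(W), all W → L
n=10: reaches L-position 9 → W
n=11: reaches L-position 7 → W
n=12: reaches L-position 9 → W
n=13: reaches L-position 9 → W
n=14: only reaches 13(W), 11(W), 10(W), 6(W), all W → L
n=15: reaches L-position 14 → W
n=16: only reaches 15(W), 13(W), 12(W), 8(W), all W → L
n=17: reaches L-position 16 → W
n=18: reaches L-position 14 → W
n=19: reaches L-position 16 → W
n=20: reaches L-position 16 → W
n=21: only reaches 20(W), 18(W), 17(W), 13(W), all W → L
n=22: reaches L-position 21 → W
n=23: only reaches 22(W), 20(W), 19(W), 15(W), all W → L
n=24: reaches L-position 23 → W
n=25: reaches L-position 21 → W
n=26: reaches L-position 23 → W
n=27: reaches L-position 23 → W
n=28: only reaches 27(W), 25(W), 24(W), 20(W), all W → L
n=29: reaches L-position 28 → W
n=30: only reaches 29(W), 27(W), 26(W), 22(W), all W → L
n=31: reaches L-position 30 → W
n=32: reaches L-position 28 → W
n=33: reaches L-position 30 → W
n=34: reaches L-position 30 → W
n=35: only reaches 34(W), 32(W), 31(W), 27(W), all W → L
n=36: reaches L-position 35 → W
The losing starting values of n are exactly the entries labelled L in this table (11 of them).

0, 2, 7, 9, 14, 16, 21, 23, 28, 30, 35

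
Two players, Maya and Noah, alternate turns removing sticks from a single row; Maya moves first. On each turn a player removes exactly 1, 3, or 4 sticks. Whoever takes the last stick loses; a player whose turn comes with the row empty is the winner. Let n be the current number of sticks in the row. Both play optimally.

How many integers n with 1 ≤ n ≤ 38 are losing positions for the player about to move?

Use the standard recursion: the mover wins at a terminal position; elsewhere, the mover wins exactly when some move hands the opponent an L position.
n=0: no move; the opponent has just taken the last stick and therefore loses → W
n=1: the only move is to 0(W), a W ⇒ L
n=2: can move to 1, which is L ⇒ W
n=3: moves to 2(W), 0(W); every one is W ⇒ L
n=4: can move to 3, which is L ⇒ W
n=5: can move to 1, which is L ⇒ W
n=6: can move to 3, which is L ⇒ W
n=7: can move to 3, which is L ⇒ W
n=8: moves to 7(W), 5(W), 4(W); every one is W ⇒ L
n=9: can move to 8, which is L ⇒ W
n=10: moves to 9(W), 7(W), 6(W); every one is W ⇒ L
n=11: can move to 10, which is L ⇒ W
n=12: can move to 8, which is L ⇒ W
n=13: can move to 10, which is L ⇒ W
n=14: can move to 10, which is L ⇒ W
n=15: moves to 14(W), 12(W), 11(W); every one is W ⇒ L
n=16: can move to 15, which is L ⇒ W
n=17: moves to 16(W), 14(W), 13(W); every one is W ⇒ L
n=18: can move to 17, which is L ⇒ W
n=19: can move to 15, which is L ⇒ W
n=20: can move to 17, which is L ⇒ W
n=21: can move to 17, which is L ⇒ W
n=22: moves to 21(W), 19(W), 18(W); every one is W ⇒ L
n=23: can move to 22, which is L ⇒ W
n=24: moves to 23(W), 21(W), 20(W); every one is W ⇒ L
n=25: can move to 24, which is L ⇒ W
n=26: can move to 22, which is L ⇒ W
n=27: can move to 24, which is L ⇒ W
n=28: can move to 24, which is L ⇒ W
n=29: moves to 28(W), 26(W), 25(W); every one is W ⇒ L
n=30: can move to 29, which is L ⇒ W
n=31: moves to 30(W), 28(W), 27(W); every one is W ⇒ L
n=32: can move to 31, which is L ⇒ W
n=33: can move to 29, which is L ⇒ W
n=34: can move to 31, which is L ⇒ W
n=35: can move to 31, which is L ⇒ W
n=36: moves to 35(W), 33(W), 32(W); every one is W ⇒ L
n=37: can move to 36, which is L ⇒ W
n=38: moves to 37(W), 35(W), 34(W); every one is W ⇒ L
L entries with 1 ≤ n ≤ 38 (the range starts at n=1): n = 1, 3, 8, 10, 15, 17, 22, 24, 29, 31, 36, 38; that makes 12.

12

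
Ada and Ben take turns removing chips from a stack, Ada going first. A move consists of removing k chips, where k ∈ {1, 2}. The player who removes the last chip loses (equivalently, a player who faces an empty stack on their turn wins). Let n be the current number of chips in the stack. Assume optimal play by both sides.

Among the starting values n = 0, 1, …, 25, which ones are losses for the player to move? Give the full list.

1, 4, 7, 10, 13, 16, 19, 22, 25

Work bottom-up. With no move the player to move wins. Otherwise the position is W if at least one move leads to an L position for the opponent, and L if every move leads to a W.
n=0: no move; the opponent has just taken the last chip and therefore loses → W
n=1: the only move is to 0(W), a W ⇒ L
n=2: can move to 1, which is L ⇒ W
n=3: can move to 1, which is L ⇒ W
n=4: moves to 3(W), 2(W); every one is W ⇒ L
n=5: can move to 4, which is L ⇒ W
n=6: can move to 4, which is L ⇒ W
n=7: moves to 6(W), 5(W); every one is W ⇒ L
n=8: can move to 7, which is L ⇒ W
n=9: can move to 7, which is L ⇒ W
n=10: moves to 9(W), 8(W); every one is W ⇒ L
n=11: can move to 10, which is L ⇒ W
n=12: can move to 10, which is L ⇒ W
n=13: moves to 12(W), 11(W); every one is W ⇒ L
n=14: can move to 13, which is L ⇒ W
n=15: can move to 13, which is L ⇒ W
n=16: moves to 15(W), 14(W); every one is W ⇒ L
n=17: can move to 16, which is L ⇒ W
n=18: can move to 16, which is L ⇒ W
n=19: moves to 18(W), 17(W); every one is W ⇒ L
n=20: can move to 19, which is L ⇒ W
n=21: can move to 19, which is L ⇒ W
n=22: moves to 21(W), 20(W); every one is W ⇒ L
n=23: can move to 22, which is L ⇒ W
n=24: can move to 22, which is L ⇒ W
n=25: moves to 24(W), 23(W); every one is W ⇒ L
The losing starting values of n are exactly the entries labelled L in this table (9 of them).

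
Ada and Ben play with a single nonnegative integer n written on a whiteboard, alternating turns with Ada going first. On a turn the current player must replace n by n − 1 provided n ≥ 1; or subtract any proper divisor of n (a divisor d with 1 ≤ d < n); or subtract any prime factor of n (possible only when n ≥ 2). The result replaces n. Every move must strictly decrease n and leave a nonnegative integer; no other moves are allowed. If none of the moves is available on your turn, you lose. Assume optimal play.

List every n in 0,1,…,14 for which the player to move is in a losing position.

Compute win/loss labels from the base case upward. A position with no move is L. Any other position is W if it can reach an L in one move, else L.
n=0: no move → L
n=1: →0(L), so W
n=2: →0(L), so W
n=3: →0(L), so W
n=4: →2(W), 3(W) — all W, so L
n=5: →0(L), so W
n=6: →4(L), so W
n=7: →0(L), so W
n=8: →4(L), so W
n=9: →6(W), 8(W) — all W, so L
n=10: →9(L), so W
n=11: →0(L), so W
n=12: →9(L), so W
n=13: →0(L), so W
n=14: →7(W), 12(W), 13(W) — all W, so L
Reading off the rows marked L gives the requested list; there are 4 such values of n.

0, 4, 9, 14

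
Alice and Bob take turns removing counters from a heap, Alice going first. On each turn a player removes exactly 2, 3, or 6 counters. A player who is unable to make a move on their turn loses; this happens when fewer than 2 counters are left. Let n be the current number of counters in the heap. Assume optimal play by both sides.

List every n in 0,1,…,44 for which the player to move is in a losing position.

Compute win/loss labels from the base case upward. A position with no move is L. Any other position is W if it can reach an L in one move, else L.
n=0: no move → L
n=1: no move → L
n=2: reaches L-position 0 → W
n=3: reaches L-position 1 → W
n=4: reaches L-position 1 → W
n=5: only reaches 3(W), 2(W), all W → L
n=6: reaches L-position 0 → W
n=7: reaches L-position 5 → W
n=8: reaches L-position 5 → W
n=9: only reaches 7(W), 6(W), 3(W), all W → L
n=10: only reaches 8(W), 7(W), 4(W), all W → L
n=11: reaches L-position 9 → W
n=12: reaches L-position 10 → W
n=13: reaches L-position 10 → W
n=14: only reaches 12(W), 11(W), 8(W), all W → L
n=15: reaches L-position 9 → W
n=16: reaches L-position 14 → W
n=17: reaches L-position 14 → W
n=18: only reaches 16(W), 15(W), 12(W), all W → L
n=19: only reaches 17(W), 16(W), 13(W), all W → L
n=20: reaches L-position 18 → W
n=21: reaches L-position 19 → W
n=22: reaches L-position 19 → W
n=23: only reaches 21(W), 20(W), 17(W), all W → L
n=24: reaches L-position 18 → W
n=25: reaches L-position 23 → W
n=26: reaches L-position 23 → W
n=27: only reaches 25(W), 24(W), 21(W), all W → L
n=28: only reaches 26(W), 25(W), 22(W), all W → L
n=29: reaches L-position 27 → W
n=30: reaches L-position 28 → W
n=31: reaches L-position 28 → W
n=32: only reaches 30(W), 29(W), 26(W), all W → L
n=33: reaches L-position 27 → W
n=34: reaches L-position 32 → W
n=35: reaches L-position 32 → W
n=36: only reaches 34(W), 33(W), 30(W), all W → L
n=37: only reaches 35(W), 34(W), 31(W), all W → L
n=38: reaches L-position 36 → W
n=39: reaches L-position 37 → W
n=40: reaches L-position 37 → W
n=41: only reaches 39(W), 38(W), 35(W), all W → L
n=42: reaches L-position 36 → W
n=43: reaches L-position 41 → W
n=44: reaches L-position 41 → W
Reading off the rows marked L gives the requested list; there are 15 such values of n.

0, 1, 5, 9, 10, 14, 18, 19, 23, 27, 28, 32, 36, 37, 41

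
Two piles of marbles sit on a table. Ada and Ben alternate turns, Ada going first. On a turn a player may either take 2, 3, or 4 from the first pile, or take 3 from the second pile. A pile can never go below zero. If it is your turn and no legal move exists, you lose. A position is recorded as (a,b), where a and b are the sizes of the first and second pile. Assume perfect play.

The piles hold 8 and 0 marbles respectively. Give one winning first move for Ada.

Positions with no move are L. A position that does have a move is losing for the player to move precisely when every available move leads to a winning position for the opponent. Fill in the labels:
No move ever increases a pile, so every position that can arise here has a ≤ 8 and b ≤ 0; it is enough to label the cells with 0 ≤ a ≤ 8 and 0 ≤ b ≤ 0.
Every move lowers a or b (never raises either), so fill the grid row by row in increasing a, and left to right within a row: each cell's successors are then already labelled.
      b=0
a=0:    L
a=1:    L
a=2:    W
a=3:    W
a=4:    W
a=5:    W
a=6:    L
a=7:    L
a=8:    W
Cells with no legal move (terminal, hence L): (0,0), (1,0).
The remaining L cells, each justified by listing all of its moves:
(6,0): moves to (4,0)(W), (3,0)(W), (2,0)(W); every one is W ⇒ L
(7,0): moves to (5,0)(W), (4,0)(W), (3,0)(W); every one is W ⇒ L
Every other cell has at least one move into one of the L cells above, so it is W.
From (8,0), the L positions reachable in one move are: (6,0).

Move to (6,0).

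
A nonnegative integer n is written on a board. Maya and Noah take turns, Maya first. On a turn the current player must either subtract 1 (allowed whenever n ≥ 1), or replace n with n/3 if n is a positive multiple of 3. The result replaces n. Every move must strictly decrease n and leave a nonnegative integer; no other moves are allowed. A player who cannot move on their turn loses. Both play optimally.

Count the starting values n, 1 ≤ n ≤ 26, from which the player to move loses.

12

Build the W/L table. Terminal = L. A non-terminal position is W if it has a move to some L; otherwise it is L.
n=0: no move → L
n=1: reaches L-position 0 → W
n=2: only reaches 1(W), which is W → L
n=3: reaches L-position 2 → W
n=4: only reaches 3(W), which is W → L
n=5: reaches L-position 4 → W
n=6: reaches L-position 2 → W
n=7: only reaches 6(W), which is W → L
n=8: reaches L-position 7 → W
n=9: only reaches 3(W), 8(W), all W → L
n=10: reaches L-position 9 → W
n=11: only reaches 10(W), which is W → L
n=12: reaches L-position 4 → W
n=13: only reaches 12(W), which is W → L
n=14: reaches L-position 13 → W
n=15: only reaches 5(W), 14(W), all W → L
n=16: reaches L-position 15 → W
n=17: only reaches 16(W), which is W → L
n=18: reaches L-position 17 → W
n=19: only reaches 18(W), which is W → L
n=20: reaches L-position 19 → W
n=21: reaches L-position 7 → W
n=22: only reaches 21(W), which is W → L
n=23: reaches L-position 22 → W
n=24: only reaches 8(W), 23(W), all W → L
n=25: reaches L-position 24 → W
n=26: only reaches 25(W), which is W → L
L entries with 1 ≤ n ≤ 26 (n=0 is outside the asked range and is not counted): n = 2, 4, 7, 9, 11, 13, 15, 17, 19, 22, 24, 26; that makes 12.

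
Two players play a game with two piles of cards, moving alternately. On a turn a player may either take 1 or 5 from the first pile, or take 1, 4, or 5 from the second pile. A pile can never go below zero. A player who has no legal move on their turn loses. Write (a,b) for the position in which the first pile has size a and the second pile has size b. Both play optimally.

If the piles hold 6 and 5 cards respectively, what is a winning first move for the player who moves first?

Use the standard recursion: the mover loses at a terminal position; elsewhere, the mover wins exactly when some move hands the opponent an L position.
No move ever increases a pile, so every position that can arise here has a ≤ 6 and b ≤ 5; it is enough to label the cells with 0 ≤ a ≤ 6 and 0 ≤ b ≤ 5.
Every move lowers a or b (never raises either), so fill the grid row by row in increasing a, and left to right within a row: each cell's successors are then already labelled.
      b=0  b=1  b=2  b=3  b=4  b=5
a=0:    L    W    L    W    W    W
a=1:    W    L    W    L    W    W
a=2:    L    W    L    W    W    W
a=3:    W    L    W    L    W    W
a=4:    L    W    L    W    W    W
a=5:    W    L    W    L    W    W
a=6:    L    W    L    W    W    W
Cells with no legal move (terminal, hence L): (0,0).
The remaining L cells, each justified by listing all of its moves:
(0,2): the only move is to (0,1)(W), a W ⇒ L
(1,1): moves to (0,1)(W), (1,0)(W); every one is W ⇒ L
(1,3): moves to (0,3)(W), (1,2)(W); every one is W ⇒ L
(2,0): the only move is to (1,0)(W), a W ⇒ L
(2,2): moves to (1,2)(W), (2,1)(W); every one is W ⇒ L
(3,1): moves to (2,1)(W), (3,0)(W); every one is W ⇒ L
(3,3): moves to (2,3)(W), (3,2)(W); every one is W ⇒ L
(4,0): the only move is to (3,0)(W), a W ⇒ L
(4,2): moves to (3,2)(W), (4,1)(W); every one is W ⇒ L
(5,1): moves to (4,1)(W), (0,1)(W), (5,0)(W); every one is W ⇒ L
(5,3): moves to (4,3)(W), (0,3)(W), (5,2)(W); every one is W ⇒ L
(6,0): moves to (5,0)(W), (1,0)(W); every one is W ⇒ L
(6,2): moves to (5,2)(W), (1,2)(W), (6,1)(W); every one is W ⇒ L
Every other cell has at least one move into one of the L cells above, so it is W.
From (6,5), the L positions reachable in one move are: (6,0).

Move to (6,0).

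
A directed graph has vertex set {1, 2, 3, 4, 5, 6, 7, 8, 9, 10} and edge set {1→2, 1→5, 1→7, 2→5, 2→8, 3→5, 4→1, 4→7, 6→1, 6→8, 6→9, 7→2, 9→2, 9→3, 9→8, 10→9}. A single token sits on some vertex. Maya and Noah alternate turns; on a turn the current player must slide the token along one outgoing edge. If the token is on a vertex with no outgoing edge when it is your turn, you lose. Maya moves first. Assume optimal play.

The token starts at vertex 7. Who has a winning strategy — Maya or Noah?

Noah wins.

Positions with no move are L. A position that does have a move is losing for the player to move precisely when every available move leads to a winning position for the opponent. Fill in the labels:
Every edge goes from a vertex to one that appears earlier in the order 5, 8, 2, 3, 9, 7, 10, 1, 6, 4, so processing vertices in that order labels each vertex after all of its successors.
5: no outgoing edge → L
8: no outgoing edge → L
2: can move to 8, which is L ⇒ W
3: can move to 5, which is L ⇒ W
9: can move to 8, which is L ⇒ W
7: the only move is to 2(W), a W ⇒ L
10: the only move is to 9(W), a W ⇒ L
1: can move to 7, which is L ⇒ W
6: can move to 8, which is L ⇒ W
4: can move to 7, which is L ⇒ W
The starting position 7 is L: whatever Maya does, the opponent receives a W position.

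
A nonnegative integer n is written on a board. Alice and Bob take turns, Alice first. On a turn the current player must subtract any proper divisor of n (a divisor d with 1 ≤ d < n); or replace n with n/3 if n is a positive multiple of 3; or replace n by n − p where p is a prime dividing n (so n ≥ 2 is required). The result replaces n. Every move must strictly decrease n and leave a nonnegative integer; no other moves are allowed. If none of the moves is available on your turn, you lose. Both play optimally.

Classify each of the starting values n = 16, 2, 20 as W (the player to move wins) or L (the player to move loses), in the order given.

16: W, 2: W, 20: L

Positions with no move are L. A position that does have a move is losing for the player to move precisely when every available move leads to a winning position for the opponent. Fill in the labels:
n=0: no move → L
n=1: no move → L
n=2: reaches L-position 0 → W
n=3: reaches L-position 0 → W
n=4: only reaches 2(W), 3(W), all W → L
n=5: reaches L-position 0 → W
n=6: reaches L-position 4 → W
n=7: reaches L-position 0 → W
n=8: reaches L-position 4 → W
n=9: only reaches 3(W), 6(W), 8(W), all W → L
n=10: reaches L-position 9 → W
n=11: reaches L-position 0 → W
n=12: reaches L-position 4 → W
n=13: reaches L-position 0 → W
n=14: only reaches 7(W), 12(W), 13(W), all W → L
n=15: reaches L-position 14 → W
n=16: reaches L-position 14 → W
n=17: reaches L-position 0 → W
n=18: reaches L-position 9 → W
n=19: reaches L-position 0 → W
n=20: only reaches 10(W), 15(W), 16(W), 18(W), 19(W), all W → L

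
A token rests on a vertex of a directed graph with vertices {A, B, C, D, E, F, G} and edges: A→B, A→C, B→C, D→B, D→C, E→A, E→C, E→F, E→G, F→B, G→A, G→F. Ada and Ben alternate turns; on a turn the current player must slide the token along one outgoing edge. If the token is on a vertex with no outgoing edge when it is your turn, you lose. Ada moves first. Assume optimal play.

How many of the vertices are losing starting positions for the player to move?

Work bottom-up. With no move the player to move loses. Otherwise the position is W if at least one move leads to an L position for the opponent, and L if every move leads to a W.
Every edge goes from a vertex to one that appears earlier in the order C, B, F, A, D, G, E, so processing vertices in that order labels each vertex after all of its successors.
C: no outgoing edge → L
B: W (go to C, an L position)
F: L (sole option B(W) is W)
A: W (go to C, an L position)
D: W (go to C, an L position)
G: W (go to F, an L position)
E: W (go to F, an L position)
The L vertices are C, F; that is 2 in all.

2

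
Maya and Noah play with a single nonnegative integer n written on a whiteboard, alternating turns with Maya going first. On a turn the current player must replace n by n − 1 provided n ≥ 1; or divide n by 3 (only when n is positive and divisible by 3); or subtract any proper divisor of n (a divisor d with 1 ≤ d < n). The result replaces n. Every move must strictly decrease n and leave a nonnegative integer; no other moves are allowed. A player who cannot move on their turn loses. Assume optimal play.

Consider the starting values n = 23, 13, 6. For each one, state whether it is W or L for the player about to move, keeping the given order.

23: L, 13: L, 6: W

Build the W/L table. Terminal = L. A non-terminal position is W if it has a move to some L; otherwise it is L.
n=0: no move → L
n=1: →0(L), so W
n=2: →1(W) only, which is W, so L
n=3: →2(L), so W
n=4: →2(L), so W
n=5: →4(W) only, which is W, so L
n=6: →2(L), so W
n=7: →6(W) only, which is W, so L
n=8: →7(L), so W
n=9: →3(W), 6(W), 8(W) — all W, so L
n=10: →5(L), so W
n=11: →10(W) only, which is W, so L
n=12: →9(L), so W
n=13: →12(W) only, which is W, so L
n=14: →7(L), so W
n=15: →5(L), so W
n=16: →8(W), 12(W), 14(W), 15(W) — all W, so L
n=17: →16(L), so W
n=18: →9(L), so W
n=19: →18(W) only, which is W, so L
n=20: →16(L), so W
n=21: →7(L), so W
n=22: →11(L), so W
n=23: →22(W) only, which is W, so L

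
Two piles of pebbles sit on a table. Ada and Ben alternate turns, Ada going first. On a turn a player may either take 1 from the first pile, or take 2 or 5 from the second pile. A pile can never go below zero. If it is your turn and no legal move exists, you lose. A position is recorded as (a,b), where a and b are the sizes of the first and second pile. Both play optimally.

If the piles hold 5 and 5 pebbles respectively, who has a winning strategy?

Label each position W (a win for the player to move) or L (a loss). A position with no legal move is L; any other position is W exactly when some move reaches an L, and L when every move reaches a W.
No move ever increases a pile, so every position that can arise here has a ≤ 5 and b ≤ 5; it is enough to label the cells with 0 ≤ a ≤ 5 and 0 ≤ b ≤ 5.
Every move lowers a or b (never raises either), so fill the grid row by row in increasing a, and left to right within a row: each cell's successors are then already labelled.
      b=0  b=1  b=2  b=3  b=4  b=5
a=0:    L    L    W    W    L    W
a=1:    W    W    L    L    W    W
a=2:    L    L    W    W    L    W
a=3:    W    W    L    L    W    W
a=4:    L    L    W    W    L    W
a=5:    W    W    L    L    W    W
Cells with no legal move (terminal, hence L): (0,0), (0,1).
The remaining L cells, each justified by listing all of its moves:
(0,4): the only move is to (0,2)(W), a W ⇒ L
(1,2): moves to (0,2)(W), (1,0)(W); every one is W ⇒ L
(1,3): moves to (0,3)(W), (1,1)(W); every one is W ⇒ L
(2,0): the only move is to (1,0)(W), a W ⇒ L
(2,1): the only move is to (1,1)(W), a W ⇒ L
(2,4): moves to (1,4)(W), (2,2)(W); every one is W ⇒ L
(3,2): moves to (2,2)(W), (3,0)(W); every one is W ⇒ L
(3,3): moves to (2,3)(W), (3,1)(W); every one is W ⇒ L
(4,0): the only move is to (3,0)(W), a W ⇒ L
(4,1): the only move is to (3,1)(W), a W ⇒ L
(4,4): moves to (3,4)(W), (4,2)(W); every one is W ⇒ L
(5,2): moves to (4,2)(W), (5,0)(W); every one is W ⇒ L
(5,3): moves to (4,3)(W), (5,1)(W); every one is W ⇒ L
Every other cell has at least one move into one of the L cells above, so it is W.
The starting position (5,5) is W: Ada should move to (5,3), handing over an L position.

Ada wins.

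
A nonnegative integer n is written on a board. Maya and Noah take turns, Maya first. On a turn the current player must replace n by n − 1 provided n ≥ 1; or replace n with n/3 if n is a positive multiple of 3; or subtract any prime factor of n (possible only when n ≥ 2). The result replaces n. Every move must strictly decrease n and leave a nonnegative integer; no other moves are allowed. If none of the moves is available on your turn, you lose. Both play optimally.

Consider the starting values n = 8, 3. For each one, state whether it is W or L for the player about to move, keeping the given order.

8: L, 3: W

Label each position W (a win for the player to move) or L (a loss). A position with no legal move is L; any other position is W exactly when some move reaches an L, and L when every move reaches a W.
n=0: no move → L
n=1: can move to 0, which is L ⇒ W
n=2: can move to 0, which is L ⇒ W
n=3: can move to 0, which is L ⇒ W
n=4: moves to 2(W), 3(W); every one is W ⇒ L
n=5: can move to 0, which is L ⇒ W
n=6: can move to 4, which is L ⇒ W
n=7: can move to 0, which is L ⇒ W
n=8: moves to 6(W), 7(W); every one is W ⇒ L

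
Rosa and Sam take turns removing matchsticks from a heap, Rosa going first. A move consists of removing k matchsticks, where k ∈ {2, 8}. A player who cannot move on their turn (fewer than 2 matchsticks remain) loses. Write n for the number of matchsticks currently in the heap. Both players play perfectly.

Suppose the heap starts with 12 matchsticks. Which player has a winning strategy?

Rosa wins.

Compute win/loss labels from the base case upward. A position with no move is L. Any other position is W if it can reach an L in one move, else L.
n=0: no move → L
n=1: no move → L
n=2: reaches L-position 0 → W
n=3: reaches L-position 1 → W
n=4: only reaches 2(W), which is W → L
n=5: only reaches 3(W), which is W → L
n=6: reaches L-position 4 → W
n=7: reaches L-position 5 → W
n=8: reaches L-position 0 → W
n=9: reaches L-position 1 → W
n=10: only reaches 8(W), 2(W), all W → L
n=11: only reaches 9(W), 3(W), all W → L
n=12: reaches L-position 10 → W
The starting position 12 is W: Rosa should remove 2, leaving 10, handing over an L position.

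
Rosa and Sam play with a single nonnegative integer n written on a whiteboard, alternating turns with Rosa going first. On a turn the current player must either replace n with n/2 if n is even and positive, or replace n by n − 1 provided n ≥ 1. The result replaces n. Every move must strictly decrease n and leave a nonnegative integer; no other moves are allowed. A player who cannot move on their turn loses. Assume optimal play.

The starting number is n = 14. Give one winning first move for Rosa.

Label each position W (a win for the player to move) or L (a loss). A position with no legal move is L; any other position is W exactly when some move reaches an L, and L when every move reaches a W.
n=0: no move → L
n=1: can move to 0, which is L ⇒ W
n=2: the only move is to 1(W), a W ⇒ L
n=3: can move to 2, which is L ⇒ W
n=4: can move to 2, which is L ⇒ W
n=5: the only move is to 4(W), a W ⇒ L
n=6: can move to 5, which is L ⇒ W
n=7: the only move is to 6(W), a W ⇒ L
n=8: can move to 7, which is L ⇒ W
n=9: the only move is to 8(W), a W ⇒ L
n=10: can move to 5, which is L ⇒ W
n=11: the only move is to 10(W), a W ⇒ L
n=12: can move to 11, which is L ⇒ W
n=13: the only move is to 12(W), a W ⇒ L
n=14: can move to 7, which is L ⇒ W
From 14, the L positions reachable in one move are: 7, 13. Any move reaching one of these is winning.

Move to 7.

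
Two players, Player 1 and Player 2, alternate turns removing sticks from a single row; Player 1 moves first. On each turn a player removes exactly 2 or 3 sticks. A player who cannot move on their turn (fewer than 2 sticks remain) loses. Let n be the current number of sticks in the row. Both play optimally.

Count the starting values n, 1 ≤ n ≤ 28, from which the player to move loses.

Compute win/loss labels from the base case upward. A position with no move is L. Any other position is W if it can reach an L in one move, else L.
n=0: no move → L
n=1: no move → L
n=2: reaches L-position 0 → W
n=3: reaches L-position 1 → W
n=4: reaches L-position 1 → W
n=5: only reaches 3(W), 2(W), all W → L
n=6: only reaches 4(W), 3(W), all W → L
n=7: reaches L-position 5 → W
n=8: reaches L-position 6 → W
n=9: reaches L-position 6 → W
n=10: only reaches 8(W), 7(W), all W → L
n=11: only reaches 9(W), 8(W), all W → L
n=12: reaches L-position 10 → W
n=13: reaches L-position 11 → W
n=14: reaches L-position 11 → W
n=15: only reaches 13(W), 12(W), all W → L
n=16: only reaches 14(W), 13(W), all W → L
n=17: reaches L-position 15 → W
n=18: reaches L-position 16 → W
n=19: reaches L-position 16 → W
n=20: only reaches 18(W), 17(W), all W → L
n=21: only reaches 19(W), 18(W), all W → L
n=22: reaches L-position 20 → W
n=23: reaches L-position 21 → W
n=24: reaches L-position 21 → W
n=25: only reaches 23(W), 22(W), all W → L
n=26: only reaches 24(W), 23(W), all W → L
n=27: reaches L-position 25 → W
n=28: reaches L-position 26 → W
L entries with 1 ≤ n ≤ 28 (n=0 is outside the asked range and is not counted): n = 1, 5, 6, 10, 11, 15, 16, 20, 21, 25, 26; that makes 11.

11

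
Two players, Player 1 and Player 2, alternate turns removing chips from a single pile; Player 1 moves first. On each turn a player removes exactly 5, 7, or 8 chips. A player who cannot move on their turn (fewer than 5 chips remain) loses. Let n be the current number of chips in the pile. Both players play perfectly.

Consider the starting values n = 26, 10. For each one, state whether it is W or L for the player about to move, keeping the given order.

26: L, 10: W

Compute win/loss labels from the base case upward. A position with no move is L. Any other position is W if it can reach an L in one move, else L.
n=0: no move → L
n=1: no move → L
n=2: no move → L
n=3: no move → L
n=4: no move → L
n=5: can move to 0, which is L ⇒ W
n=6: can move to 1, which is L ⇒ W
n=7: can move to 2, which is L ⇒ W
n=8: can move to 3, which is L ⇒ W
n=9: can move to 4, which is L ⇒ W
n=10: can move to 3, which is L ⇒ W
n=11: can move to 4, which is L ⇒ W
n=12: can move to 4, which is L ⇒ W
n=13: moves to 8(W), 6(W), 5(W); every one is W ⇒ L
n=14: moves to 9(W), 7(W), 6(W); every one is W ⇒ L
n=15: moves to 10(W), 8(W), 7(W); every one is W ⇒ L
n=16: moves to 11(W), 9(W), 8(W); every one is W ⇒ L
n=17: moves to 12(W), 10(W), 9(W); every one is W ⇒ L
n=18: can move to 13, which is L ⇒ W
n=19: can move to 14, which is L ⇒ W
n=20: can move to 15, which is L ⇒ W
n=21: can move to 16, which is L ⇒ W
n=22: can move to 17, which is L ⇒ W
n=23: can move to 16, which is L ⇒ W
n=24: can move to 17, which is L ⇒ W
n=25: can move to 17, which is L ⇒ W
n=26: moves to 21(W), 19(W), 18(W); every one is W ⇒ L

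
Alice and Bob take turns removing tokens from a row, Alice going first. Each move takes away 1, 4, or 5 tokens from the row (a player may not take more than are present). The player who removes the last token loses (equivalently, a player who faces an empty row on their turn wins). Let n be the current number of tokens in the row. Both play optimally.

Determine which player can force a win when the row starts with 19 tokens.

Bob wins.

Classify positions by backward induction: terminal positions (no move available) are W. From any other position, the mover wins iff some move reaches an L.
n=0: no move; the opponent has just taken the last token and therefore loses → W
n=1: only reaches 0(W), which is W → L
n=2: reaches L-position 1 → W
n=3: only reaches 2(W), which is W → L
n=4: reaches L-position 3 → W
n=5: reaches L-position 1 → W
n=6: reaches L-position 1 → W
n=7: reaches L-position 3 → W
n=8: reaches L-position 3 → W
n=9: only reaches 8(W), 5(W), 4(W), all W → L
n=10: reaches L-position 9 → W
n=11: only reaches 10(W), 7(W), 6(W), all W → L
n=12: reaches L-position 11 → W
n=13: reaches L-position 9 → W
n=14: reaches L-position 9 → W
n=15: reaches L-position 11 → W
n=16: reaches L-position 11 → W
n=17: only reaches 16(W), 13(W), 12(W), all W → L
n=18: reaches L-position 17 → W
n=19: only reaches 18(W), 15(W), 14(W), all W → L
The starting position 19 is L: whatever Alice does, the opponent receives a W position.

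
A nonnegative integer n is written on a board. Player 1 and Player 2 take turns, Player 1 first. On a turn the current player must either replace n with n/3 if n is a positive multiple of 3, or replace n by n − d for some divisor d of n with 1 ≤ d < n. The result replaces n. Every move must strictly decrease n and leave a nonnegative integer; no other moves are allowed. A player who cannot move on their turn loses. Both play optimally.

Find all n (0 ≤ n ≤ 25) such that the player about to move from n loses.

0, 1, 4, 7, 9, 11, 13, 15, 17, 19, 23, 25

Classify positions by backward induction: terminal positions (no move available) are L. From any other position, the mover wins iff some move reaches an L.
n=0: no move → L
n=1: no move → L
n=2: reaches L-position 1 → W
n=3: reaches L-position 1 → W
n=4: only reaches 2(W), 3(W), all W → L
n=5: reaches L-position 4 → W
n=6: reaches L-position 4 → W
n=7: only reaches 6(W), which is W → L
n=8: reaches L-position 4 → W
n=9: only reaches 3(W), 6(W), 8(W), all W → L
n=10: reaches L-position 9 → W
n=11: only reaches 10(W), which is W → L
n=12: reaches L-position 4 → W
n=13: only reaches 12(W), which is W → L
n=14: reaches L-position 7 → W
n=15: only reaches 5(W), 10(W), 12(W), 14(W), all W → L
n=16: reaches L-position 15 → W
n=17: only reaches 16(W), which is W → L
n=18: reaches L-position 9 → W
n=19: only reaches 18(W), which is W → L
n=20: reaches L-position 15 → W
n=21: reaches L-position 7 → W
n=22: reaches L-position 11 → W
n=23: only reaches 22(W), which is W → L
n=24: reaches L-position 23 → W
n=25: only reaches 20(W), 24(W), all W → L
The losing starting values of n are exactly the entries labelled L in this table (12 of them).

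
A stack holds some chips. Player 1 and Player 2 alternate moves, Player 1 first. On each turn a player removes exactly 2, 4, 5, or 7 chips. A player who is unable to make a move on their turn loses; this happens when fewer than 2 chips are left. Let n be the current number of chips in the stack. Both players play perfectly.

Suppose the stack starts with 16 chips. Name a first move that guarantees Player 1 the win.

Compute win/loss labels from the base case upward. A position with no move is L. Any other position is W if it can reach an L in one move, else L.
n=0: no move → L
n=1: no move → L
n=2: W (go to 0, an L position)
n=3: W (go to 1, an L position)
n=4: W (go to 0, an L position)
n=5: W (go to 1, an L position)
n=6: W (go to 1, an L position)
n=7: W (go to 0, an L position)
n=8: W (go to 1, an L position)
n=9: L (options 7(W), 5(W), 4(W), 2(W) are all W)
n=10: L (options 8(W), 6(W), 5(W), 3(W) are all W)
n=11: W (go to 9, an L position)
n=12: W (go to 10, an L position)
n=13: W (go to 9, an L position)
n=14: W (go to 10, an L position)
n=15: W (go to 10, an L position)
n=16: W (go to 9, an L position)
From 16, the L positions reachable in one move are: 9.

Remove 7, leaving 9.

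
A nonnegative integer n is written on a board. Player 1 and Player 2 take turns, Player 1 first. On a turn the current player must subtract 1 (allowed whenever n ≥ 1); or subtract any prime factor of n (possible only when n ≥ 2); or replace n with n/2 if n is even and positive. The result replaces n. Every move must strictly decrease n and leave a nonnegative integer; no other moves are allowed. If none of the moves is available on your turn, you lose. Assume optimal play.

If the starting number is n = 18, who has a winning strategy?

Player 1 wins.

Label each position W (a win for the player to move) or L (a loss). A position with no legal move is L; any other position is W exactly when some move reaches an L, and L when every move reaches a W.
n=0: no move → L
n=1: reaches L-position 0 → W
n=2: reaches L-position 0 → W
n=3: reaches L-position 0 → W
n=4: only reaches 2(W), 3(W), all W → L
n=5: reaches L-position 0 → W
n=6: reaches L-position 4 → W
n=7: reaches L-position 0 → W
n=8: reaches L-position 4 → W
n=9: only reaches 6(W), 8(W), all W → L
n=10: reaches L-position 9 → W
n=11: reaches L-position 0 → W
n=12: reaches L-position 9 → W
n=13: reaches L-position 0 → W
n=14: only reaches 7(W), 12(W), 13(W), all W → L
n=15: reaches L-position 14 → W
n=16: reaches L-position 14 → W
n=17: reaches L-position 0 → W
n=18: reaches L-position 9 → W
From 18 Player 1 can move to 9, reaching an L position.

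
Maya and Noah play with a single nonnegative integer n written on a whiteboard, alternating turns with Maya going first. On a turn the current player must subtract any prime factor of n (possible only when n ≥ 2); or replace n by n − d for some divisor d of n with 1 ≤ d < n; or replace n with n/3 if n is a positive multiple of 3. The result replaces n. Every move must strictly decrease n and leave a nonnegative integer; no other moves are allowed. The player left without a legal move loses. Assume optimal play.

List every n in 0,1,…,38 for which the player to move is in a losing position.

0, 1, 4, 9, 14, 20, 26, 32, 35, 38

Label each position W (a win for the player to move) or L (a loss). A position with no legal move is L; any other position is W exactly when some move reaches an L, and L when every move reaches a W.
n=0: no move → L
n=1: no move → L
n=2: reaches L-position 0 → W
n=3: reaches L-position 0 → W
n=4: only reaches 2(W), 3(W), all W → L
n=5: reaches L-position 0 → W
n=6: reaches L-position 4 → W
n=7: reaches L-position 0 → W
n=8: reaches L-position 4 → W
n=9: only reaches 3(W), 6(W), 8(W), all W → L
n=10: reaches L-position 9 → W
n=11: reaches L-position 0 → W
n=12: reaches L-position 4 → W
n=13: reaches L-position 0 → W
n=14: only reaches 7(W), 12(W), 13(W), all W → L
n=15: reaches L-position 14 → W
n=16: reaches L-position 14 → W
n=17: reaches L-position 0 → W
n=18: reaches L-position 9 → W
n=19: reaches L-position 0 → W
n=20: only reaches 10(W), 15(W), 16(W), 18(W), 19(W), all W → L
n=21: reaches L-position 14 → W
n=22: reaches L-position 20 → W
n=23: reaches L-position 0 → W
n=24: reaches L-position 20 → W
n=25: reaches L-position 20 → W
n=26: only reaches 13(W), 24(W), 25(W), all W → L
n=27: reaches L-position 9 → W
n=28: reaches L-position 14 → W
n=29: reaches L-position 0 → W
n=30: reaches L-position 20 → W
n=31: reaches L-position 0 → W
n=32: only reaches 16(W), 24(W), 28(W), 30(W), 31(W), all W → L
n=33: reaches L-position 32 → W
n=34: reaches L-position 32 → W
n=35: only reaches 28(W), 30(W), 34(W), all W → L
n=36: reaches L-position 32 → W
n=37: reaches L-position 0 → W
n=38: only reaches 19(W), 36(W), 37(W), all W → L
The losing starting values of n are exactly the entries labelled L in this table (10 of them).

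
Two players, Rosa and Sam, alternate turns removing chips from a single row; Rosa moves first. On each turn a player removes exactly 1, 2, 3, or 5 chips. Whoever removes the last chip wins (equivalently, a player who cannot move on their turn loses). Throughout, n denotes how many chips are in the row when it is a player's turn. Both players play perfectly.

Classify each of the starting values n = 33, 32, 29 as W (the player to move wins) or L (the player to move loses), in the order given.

Label each position W (a win for the player to move) or L (a loss). A position with no legal move is L; any other position is W exactly when some move reaches an L, and L when every move reaches a W.
n=0: no move → L
n=1: →0(L), so W
n=2: →0(L), so W
n=3: →0(L), so W
n=4: →3(W), 2(W), 1(W) — all W, so L
n=5: →4(L), so W
n=6: →4(L), so W
n=7: →4(L), so W
n=8: →7(W), 6(W), 5(W), 3(W) — all W, so L
n=9: →8(L), so W
n=10: →8(L), so W
n=11: →8(L), so W
n=12: →11(W), 10(W), 9(W), 7(W) — all W, so L
n=13: →12(L), so W
n=14: →12(L), so W
n=15: →12(L), so W
n=16: →15(W), 14(W), 13(W), 11(W) — all W, so L
n=17: →16(L), so W
n=18: →16(L), so W
n=19: →16(L), so W
n=20: →19(W), 18(W), 17(W), 15(W) — all W, so L
n=21: →20(L), so W
n=22: →20(L), so W
n=23: →20(L), so W
n=24: →23(W), 22(W), 21(W), 19(W) — all W, so L
n=25: →24(L), so W
n=26: →24(L), so W
n=27: →24(L), so W
n=28: →27(W), 26(W), 25(W), 23(W) — all W, so L
n=29: →28(L), so W
n=30: →28(L), so W
n=31: →28(L), so W
n=32: →31(W), 30(W), 29(W), 27(W) — all W, so L
n=33: →32(L), so W

33: W, 32: L, 29: W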